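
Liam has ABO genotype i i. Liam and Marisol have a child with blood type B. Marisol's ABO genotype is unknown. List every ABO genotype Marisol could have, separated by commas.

For each candidate genotype of Marisol, check whether crossing it with i i can produce every observed child phenotype.
  I^A I^A → possible child types {A} ✗
  I^A I^B → possible child types {A, B} ✓
  I^A i → possible child types {O, A} ✗
  I^B I^B → possible child types {B} ✓
  I^B i → possible child types {O, B} ✓
  i i → possible child types {O} ✗

I^A I^B, I^B I^B, I^B i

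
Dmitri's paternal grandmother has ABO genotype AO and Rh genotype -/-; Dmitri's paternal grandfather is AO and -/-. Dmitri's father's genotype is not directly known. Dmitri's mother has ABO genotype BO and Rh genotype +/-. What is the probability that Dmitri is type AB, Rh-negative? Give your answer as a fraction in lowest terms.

Dmitri's father's ABO genotype from AO × AO: 1/4 AA, 1/2 AO, 1/4 OO.
Crossing each possibility with the mother BO and summing P(type AB): 1/4·1/2 + 1/2·1/4 + 1/4·0 = 1/4.
Similarly for Rh via the father's Rh distribution: P(Rh-) = 1/2.
Independent loci: 1/4 × 1/2 = 1/8.

1/8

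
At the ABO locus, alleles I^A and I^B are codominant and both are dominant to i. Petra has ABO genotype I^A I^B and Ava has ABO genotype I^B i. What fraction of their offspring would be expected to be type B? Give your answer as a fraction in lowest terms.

ABO cross I^A I^B × I^B i → offspring phenotypes: 1/4 A, 1/2 B, 1/4 AB.
So P(type B) = 1/2.

1/2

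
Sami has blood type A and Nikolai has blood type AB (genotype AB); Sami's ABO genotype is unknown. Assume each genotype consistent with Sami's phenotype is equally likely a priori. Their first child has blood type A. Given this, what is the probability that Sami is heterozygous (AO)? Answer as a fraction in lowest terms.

Possible genotypes: Sami ∈ {AA, AO}; Nikolai ∈ {AB}.
Weight each parental genotype pair by prior × P(type-A child):
  AA × AB: posterior weight 1/2.
  AO × AB: posterior weight 1/2.
Sum the posterior weight over pairs where Sami is AO: 1/2.

1/2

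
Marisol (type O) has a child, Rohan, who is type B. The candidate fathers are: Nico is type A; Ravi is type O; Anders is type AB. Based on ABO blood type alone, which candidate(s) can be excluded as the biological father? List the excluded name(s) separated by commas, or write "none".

A candidate is excluded only if no genotype consistent with his phenotype could produce a type B child with a type O mother.
Nico (type A): no genotype consistent with that phenotype can produce a type-B child with a type-O mother.
Ravi (type O): no genotype consistent with that phenotype can produce a type-B child with a type-O mother.

Nico, Ravi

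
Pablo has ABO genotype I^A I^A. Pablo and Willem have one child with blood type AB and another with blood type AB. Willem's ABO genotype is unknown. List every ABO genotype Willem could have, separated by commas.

I^A I^B, I^B I^B, I^B i

For each candidate genotype of Willem, check whether crossing it with I^A I^A can produce every observed child phenotype.
  I^A I^A → possible child types {A} ✗
  I^A I^B → possible child types {A, AB} ✓
  I^A i → possible child types {A} ✗
  I^B I^B → possible child types {AB} ✓
  I^B i → possible child types {A, AB} ✓
  i i → possible child types {A} ✗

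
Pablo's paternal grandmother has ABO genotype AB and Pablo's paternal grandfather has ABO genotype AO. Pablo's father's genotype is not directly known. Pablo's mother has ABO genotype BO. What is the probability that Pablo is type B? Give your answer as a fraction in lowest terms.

3/8

Pablo's father's ABO genotype from AB × AO: 1/4 AA, 1/4 AB, 1/4 AO, 1/4 BO.
Crossing each possibility with the mother BO and summing P(type B): 1/4·0 + 1/4·1/2 + 1/4·1/4 + 1/4·3/4 = 3/8.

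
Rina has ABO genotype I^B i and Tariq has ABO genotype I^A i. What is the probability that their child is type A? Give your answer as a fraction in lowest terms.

1/4

ABO cross I^B i × I^A i → offspring phenotypes: 1/4 O, 1/4 A, 1/4 B, 1/4 AB.
So P(type A) = 1/4.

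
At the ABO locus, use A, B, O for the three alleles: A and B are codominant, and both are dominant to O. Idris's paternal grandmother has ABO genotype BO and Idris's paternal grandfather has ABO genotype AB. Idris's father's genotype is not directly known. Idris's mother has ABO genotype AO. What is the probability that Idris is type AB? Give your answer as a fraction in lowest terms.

Idris's father's ABO genotype from BO × AB: 1/4 AB, 1/4 AO, 1/4 BB, 1/4 BO.
Crossing each possibility with the mother AO and summing P(type AB): 1/4·1/4 + 1/4·0 + 1/4·1/2 + 1/4·1/4 = 1/4.

1/4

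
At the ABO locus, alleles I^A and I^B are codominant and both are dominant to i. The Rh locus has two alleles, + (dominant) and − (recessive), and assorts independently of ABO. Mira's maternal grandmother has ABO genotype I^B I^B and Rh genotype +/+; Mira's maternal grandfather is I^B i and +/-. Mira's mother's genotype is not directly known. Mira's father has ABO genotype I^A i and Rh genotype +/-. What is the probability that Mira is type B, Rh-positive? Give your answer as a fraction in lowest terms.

21/64

Mira's mother's ABO genotype from I^B I^B × I^B i: 1/2 I^B I^B, 1/2 I^B i.
Crossing each possibility with the father I^A i and summing P(type B): 1/2·1/2 + 1/2·1/4 = 3/8.
Similarly for Rh via the mother's Rh distribution: P(Rh+) = 7/8.
Independent loci: 3/8 × 7/8 = 21/64.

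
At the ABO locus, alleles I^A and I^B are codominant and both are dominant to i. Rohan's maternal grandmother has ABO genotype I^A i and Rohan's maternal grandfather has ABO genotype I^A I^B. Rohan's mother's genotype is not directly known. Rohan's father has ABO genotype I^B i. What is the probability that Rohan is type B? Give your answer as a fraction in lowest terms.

Rohan's mother's ABO genotype from I^A i × I^A I^B: 1/4 I^A I^A, 1/4 I^A I^B, 1/4 I^A i, 1/4 I^B i.
Crossing each possibility with the father I^B i and summing P(type B): 1/4·0 + 1/4·1/2 + 1/4·1/4 + 1/4·3/4 = 3/8.

3/8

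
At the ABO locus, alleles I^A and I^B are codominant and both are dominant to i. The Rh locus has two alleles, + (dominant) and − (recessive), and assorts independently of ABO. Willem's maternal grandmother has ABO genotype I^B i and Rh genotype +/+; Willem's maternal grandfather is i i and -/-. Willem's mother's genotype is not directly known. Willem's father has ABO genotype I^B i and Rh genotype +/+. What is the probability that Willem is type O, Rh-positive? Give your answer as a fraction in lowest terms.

3/8

Willem's mother's ABO genotype from I^B i × i i: 1/2 I^B i, 1/2 i i.
Crossing each possibility with the father I^B i and summing P(type O): 1/2·1/4 + 1/2·1/2 = 3/8.
Similarly for Rh via the mother's Rh distribution: P(Rh+) = 1.
Independent loci: 3/8 × 1 = 3/8.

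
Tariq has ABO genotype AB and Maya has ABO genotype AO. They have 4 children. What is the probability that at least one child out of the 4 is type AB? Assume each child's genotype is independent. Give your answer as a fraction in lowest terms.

175/256

ABO cross AB × AO → 1/2 A, 1/4 B, 1/4 AB.
So P(type AB) = 1/4 per child.
P(none) = (3/4)^4 = 81/256; P(at least one) = 1 − 81/256 = 175/256.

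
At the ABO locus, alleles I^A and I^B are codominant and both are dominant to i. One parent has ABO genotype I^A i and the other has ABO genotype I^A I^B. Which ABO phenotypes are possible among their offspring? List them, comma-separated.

Gametes from I^A i × I^A I^B give offspring ABO genotypes I^A I^A, I^A I^B, I^A i, I^B i, i.e. phenotypes A, B, AB.

A, B, AB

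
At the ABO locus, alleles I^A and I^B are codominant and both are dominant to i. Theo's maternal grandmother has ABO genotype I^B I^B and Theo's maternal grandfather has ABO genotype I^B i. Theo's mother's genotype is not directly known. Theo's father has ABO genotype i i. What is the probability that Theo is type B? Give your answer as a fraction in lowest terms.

3/4

Theo's mother's ABO genotype from I^B I^B × I^B i: 1/2 I^B I^B, 1/2 I^B i.
Crossing each possibility with the father i i and summing P(type B): 1/2·1 + 1/2·1/2 = 3/4.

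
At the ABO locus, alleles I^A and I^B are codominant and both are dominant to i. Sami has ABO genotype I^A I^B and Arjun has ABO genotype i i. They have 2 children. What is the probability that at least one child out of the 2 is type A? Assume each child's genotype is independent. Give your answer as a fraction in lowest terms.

3/4

ABO cross I^A I^B × i i → 1/2 A, 1/2 B.
So P(type A) = 1/2 per child.
P(none) = (1/2)^2 = 1/4; P(at least one) = 1 − 1/4 = 3/4.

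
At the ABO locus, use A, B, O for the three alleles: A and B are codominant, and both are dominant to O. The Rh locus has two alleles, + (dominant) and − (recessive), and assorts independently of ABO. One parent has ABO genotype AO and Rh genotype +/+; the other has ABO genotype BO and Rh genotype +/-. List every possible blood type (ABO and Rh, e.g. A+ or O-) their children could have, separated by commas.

Gametes from AO × BO give offspring ABO genotypes AB, AO, BO, OO, i.e. phenotypes O, A, B, AB.
Rh cross +/+ × +/- → phenotypes Rh+.
Combining independently: O+, A+, B+, AB+.

O+, A+, B+, AB+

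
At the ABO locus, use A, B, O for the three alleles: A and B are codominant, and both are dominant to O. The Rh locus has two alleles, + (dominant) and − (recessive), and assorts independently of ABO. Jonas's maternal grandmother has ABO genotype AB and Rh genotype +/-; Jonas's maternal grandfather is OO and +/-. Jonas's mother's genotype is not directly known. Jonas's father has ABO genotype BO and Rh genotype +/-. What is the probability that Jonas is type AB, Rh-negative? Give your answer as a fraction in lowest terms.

1/32

Jonas's mother's ABO genotype from AB × OO: 1/2 AO, 1/2 BO.
Crossing each possibility with the father BO and summing P(type AB): 1/2·1/4 + 1/2·0 = 1/8.
Similarly for Rh via the mother's Rh distribution: P(Rh-) = 1/4.
Independent loci: 1/8 × 1/4 = 1/32.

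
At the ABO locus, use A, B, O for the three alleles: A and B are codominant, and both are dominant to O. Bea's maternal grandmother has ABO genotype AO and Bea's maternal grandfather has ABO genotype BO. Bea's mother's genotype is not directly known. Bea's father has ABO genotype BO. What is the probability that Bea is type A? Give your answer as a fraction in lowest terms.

Bea's mother's ABO genotype from AO × BO: 1/4 AB, 1/4 AO, 1/4 BO, 1/4 OO.
Crossing each possibility with the father BO and summing P(type A): 1/4·1/4 + 1/4·1/4 + 1/4·0 + 1/4·0 = 1/8.

1/8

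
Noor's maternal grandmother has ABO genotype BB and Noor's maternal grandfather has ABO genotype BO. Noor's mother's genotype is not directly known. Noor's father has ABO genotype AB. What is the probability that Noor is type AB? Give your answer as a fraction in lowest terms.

Noor's mother's ABO genotype from BB × BO: 1/2 BB, 1/2 BO.
Crossing each possibility with the father AB and summing P(type AB): 1/2·1/2 + 1/2·1/4 = 3/8.

3/8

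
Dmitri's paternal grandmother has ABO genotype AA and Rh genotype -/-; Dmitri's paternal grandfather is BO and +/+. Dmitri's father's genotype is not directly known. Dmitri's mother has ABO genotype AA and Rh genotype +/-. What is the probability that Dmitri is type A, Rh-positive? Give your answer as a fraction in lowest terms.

9/16

Dmitri's father's ABO genotype from AA × BO: 1/2 AB, 1/2 AO.
Crossing each possibility with the mother AA and summing P(type A): 1/2·1/2 + 1/2·1 = 3/4.
Similarly for Rh via the father's Rh distribution: P(Rh+) = 3/4.
Independent loci: 3/4 × 3/4 = 9/16.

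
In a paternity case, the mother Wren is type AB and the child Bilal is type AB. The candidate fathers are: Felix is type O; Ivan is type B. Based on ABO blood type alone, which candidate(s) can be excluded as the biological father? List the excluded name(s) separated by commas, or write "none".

A candidate is excluded only if no genotype consistent with his phenotype could produce a type AB child with a type AB mother.
Felix (type O): no genotype consistent with that phenotype can produce a type-AB child with a type-AB mother.

Felix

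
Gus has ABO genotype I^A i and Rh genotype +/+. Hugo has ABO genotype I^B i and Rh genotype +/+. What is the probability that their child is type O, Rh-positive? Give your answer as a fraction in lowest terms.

ABO cross I^A i × I^B i → offspring phenotypes: 1/4 O, 1/4 A, 1/4 B, 1/4 AB.
Rh cross +/+ × +/+ → 1 Rh+.
Independent loci: P(type O, Rh-positive) = 1/4 × 1 = 1/4.

1/4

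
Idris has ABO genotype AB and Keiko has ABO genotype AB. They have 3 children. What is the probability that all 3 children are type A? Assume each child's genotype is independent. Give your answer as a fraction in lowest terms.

ABO cross AB × AB → 1/4 A, 1/4 B, 1/2 AB.
So P(type A) = 1/4 per child.
All 3 independent: (1/4)^3 = 1/64.

1/64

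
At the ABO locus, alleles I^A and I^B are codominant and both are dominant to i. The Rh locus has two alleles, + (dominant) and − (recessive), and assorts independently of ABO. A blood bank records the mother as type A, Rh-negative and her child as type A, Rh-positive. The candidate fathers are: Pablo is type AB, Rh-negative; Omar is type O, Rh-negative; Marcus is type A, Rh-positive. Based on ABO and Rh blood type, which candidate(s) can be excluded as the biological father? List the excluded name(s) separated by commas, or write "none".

A candidate is excluded only if no genotype consistent with his phenotype could produce a type A, Rh-positive child with a type A, Rh-negative mother.
Pablo (type AB, Rh-): no genotype consistent with that phenotype can produce a type-A Rh+ child with a type-A mother.
Omar (type O, Rh-): no genotype consistent with that phenotype can produce a type-A Rh+ child with a type-A mother.

Pablo, Omar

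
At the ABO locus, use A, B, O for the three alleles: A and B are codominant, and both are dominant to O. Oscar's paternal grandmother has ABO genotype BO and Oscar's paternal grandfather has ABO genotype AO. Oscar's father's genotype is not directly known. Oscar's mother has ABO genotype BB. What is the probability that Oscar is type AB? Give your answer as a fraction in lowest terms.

Oscar's father's ABO genotype from BO × AO: 1/4 AB, 1/4 AO, 1/4 BO, 1/4 OO.
Crossing each possibility with the mother BB and summing P(type AB): 1/4·1/2 + 1/4·1/2 + 1/4·0 + 1/4·0 = 1/4.

1/4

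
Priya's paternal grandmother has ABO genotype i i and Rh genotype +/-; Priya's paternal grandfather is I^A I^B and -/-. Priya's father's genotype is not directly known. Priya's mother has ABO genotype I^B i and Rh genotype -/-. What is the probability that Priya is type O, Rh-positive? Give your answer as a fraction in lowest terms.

Priya's father's ABO genotype from i i × I^A I^B: 1/2 I^A i, 1/2 I^B i.
Crossing each possibility with the mother I^B i and summing P(type O): 1/2·1/4 + 1/2·1/4 = 1/4.
Similarly for Rh via the father's Rh distribution: P(Rh+) = 1/4.
Independent loci: 1/4 × 1/4 = 1/16.

1/16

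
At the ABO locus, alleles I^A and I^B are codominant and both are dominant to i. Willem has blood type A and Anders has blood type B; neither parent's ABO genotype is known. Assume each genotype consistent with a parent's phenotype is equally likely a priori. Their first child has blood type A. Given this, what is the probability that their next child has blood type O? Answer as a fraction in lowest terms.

1/12

Possible genotypes: Willem ∈ {I^A I^A, I^A i}; Anders ∈ {I^B I^B, I^B i}.
Weight each parental genotype pair by prior × P(type-A child):
  I^A I^A × I^B i: posterior weight 2/3; P(next child type O) = 0.
  I^A i × I^B i: posterior weight 1/3; P(next child type O) = 1/4.
Weighted sum = 1/12.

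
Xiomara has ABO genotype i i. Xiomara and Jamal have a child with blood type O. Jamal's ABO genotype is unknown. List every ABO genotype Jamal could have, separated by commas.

I^A i, I^B i, i i

For each candidate genotype of Jamal, check whether crossing it with i i can produce every observed child phenotype.
  I^A I^A → possible child types {A} ✗
  I^A I^B → possible child types {A, B} ✗
  I^A i → possible child types {O, A} ✓
  I^B I^B → possible child types {B} ✗
  I^B i → possible child types {O, B} ✓
  i i → possible child types {O} ✓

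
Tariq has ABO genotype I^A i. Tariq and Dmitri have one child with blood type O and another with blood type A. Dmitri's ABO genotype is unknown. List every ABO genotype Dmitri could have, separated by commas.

For each candidate genotype of Dmitri, check whether crossing it with I^A i can produce every observed child phenotype.
  I^A I^A → possible child types {A} ✗
  I^A I^B → possible child types {A, B, AB} ✗
  I^A i → possible child types {O, A} ✓
  I^B I^B → possible child types {B, AB} ✗
  I^B i → possible child types {O, A, B, AB} ✓
  i i → possible child types {O, A} ✓

I^A i, I^B i, i i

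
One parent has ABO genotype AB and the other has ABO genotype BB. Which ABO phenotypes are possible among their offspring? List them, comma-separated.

Gametes from AB × BB give offspring ABO genotypes AB, BB, i.e. phenotypes B, AB.

B, AB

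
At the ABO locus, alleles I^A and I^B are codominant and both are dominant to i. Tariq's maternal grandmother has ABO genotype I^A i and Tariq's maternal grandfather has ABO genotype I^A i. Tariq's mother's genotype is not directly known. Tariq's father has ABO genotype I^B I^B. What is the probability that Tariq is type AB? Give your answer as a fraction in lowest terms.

Tariq's mother's ABO genotype from I^A i × I^A i: 1/4 I^A I^A, 1/2 I^A i, 1/4 i i.
Crossing each possibility with the father I^B I^B and summing P(type AB): 1/4·1 + 1/2·1/2 + 1/4·0 = 1/2.

1/2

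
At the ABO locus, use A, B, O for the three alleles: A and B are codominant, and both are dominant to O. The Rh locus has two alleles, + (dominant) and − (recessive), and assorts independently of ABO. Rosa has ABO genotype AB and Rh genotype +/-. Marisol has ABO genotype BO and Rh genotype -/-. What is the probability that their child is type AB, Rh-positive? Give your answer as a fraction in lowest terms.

ABO cross AB × BO → offspring phenotypes: 1/4 A, 1/2 B, 1/4 AB.
Rh cross +/- × -/- → 1/2 Rh+, 1/2 Rh-.
Independent loci: P(type AB, Rh-positive) = 1/4 × 1/2 = 1/8.

1/8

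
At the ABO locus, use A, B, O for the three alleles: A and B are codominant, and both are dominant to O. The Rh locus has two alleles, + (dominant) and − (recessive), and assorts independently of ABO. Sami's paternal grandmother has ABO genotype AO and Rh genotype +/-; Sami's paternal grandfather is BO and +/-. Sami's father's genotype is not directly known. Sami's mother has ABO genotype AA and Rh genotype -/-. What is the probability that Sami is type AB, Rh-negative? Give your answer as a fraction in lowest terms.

Sami's father's ABO genotype from AO × BO: 1/4 AB, 1/4 AO, 1/4 BO, 1/4 OO.
Crossing each possibility with the mother AA and summing P(type AB): 1/4·1/2 + 1/4·0 + 1/4·1/2 + 1/4·0 = 1/4.
Similarly for Rh via the father's Rh distribution: P(Rh-) = 1/2.
Independent loci: 1/4 × 1/2 = 1/8.

1/8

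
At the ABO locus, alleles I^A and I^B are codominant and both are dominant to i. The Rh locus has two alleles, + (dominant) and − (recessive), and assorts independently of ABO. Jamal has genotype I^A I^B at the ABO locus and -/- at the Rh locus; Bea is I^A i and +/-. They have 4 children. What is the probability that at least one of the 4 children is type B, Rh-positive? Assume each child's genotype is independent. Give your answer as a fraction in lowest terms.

1695/4096

ABO cross I^A I^B × I^A i → 1/2 A, 1/4 B, 1/4 AB.
Rh cross -/- × +/- → 1/2 Rh+, 1/2 Rh-; so P(type B, Rh-positive) = 1/4 × 1/2 = 1/8 per child.
P(none) = (7/8)^4 = 2401/4096; P(at least one) = 1 − 2401/4096 = 1695/4096.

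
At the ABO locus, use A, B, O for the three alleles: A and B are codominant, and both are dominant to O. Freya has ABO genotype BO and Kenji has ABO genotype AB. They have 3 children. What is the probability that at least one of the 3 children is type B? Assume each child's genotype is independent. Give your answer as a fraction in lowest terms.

7/8

ABO cross BO × AB → 1/4 A, 1/2 B, 1/4 AB.
So P(type B) = 1/2 per child.
P(none) = (1/2)^3 = 1/8; P(at least one) = 1 − 1/8 = 7/8.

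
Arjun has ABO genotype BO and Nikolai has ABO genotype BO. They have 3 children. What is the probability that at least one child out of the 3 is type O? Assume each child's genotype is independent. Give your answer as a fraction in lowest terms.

ABO cross BO × BO → 1/4 O, 3/4 B.
So P(type O) = 1/4 per child.
P(none) = (3/4)^3 = 27/64; P(at least one) = 1 − 27/64 = 37/64.

37/64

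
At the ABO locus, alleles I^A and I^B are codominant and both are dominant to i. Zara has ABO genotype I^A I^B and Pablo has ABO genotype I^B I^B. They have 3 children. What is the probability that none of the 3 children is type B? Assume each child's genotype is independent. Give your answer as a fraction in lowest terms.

1/8

ABO cross I^A I^B × I^B I^B → 1/2 B, 1/2 AB.
So P(type B) = 1/2 per child.
P(not type B) = 1/2 for one child; (1/2)^3 = 1/8.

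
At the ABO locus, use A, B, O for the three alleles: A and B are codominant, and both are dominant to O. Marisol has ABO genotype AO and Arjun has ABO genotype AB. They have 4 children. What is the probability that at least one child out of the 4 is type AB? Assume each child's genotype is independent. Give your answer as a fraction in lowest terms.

ABO cross AO × AB → 1/2 A, 1/4 B, 1/4 AB.
So P(type AB) = 1/4 per child.
P(none) = (3/4)^4 = 81/256; P(at least one) = 1 − 81/256 = 175/256.

175/256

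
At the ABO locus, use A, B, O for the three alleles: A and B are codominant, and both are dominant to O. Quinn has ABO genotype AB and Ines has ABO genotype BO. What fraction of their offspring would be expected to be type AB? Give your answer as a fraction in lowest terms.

1/4

ABO cross AB × BO → offspring phenotypes: 1/4 A, 1/2 B, 1/4 AB.
So P(type AB) = 1/4.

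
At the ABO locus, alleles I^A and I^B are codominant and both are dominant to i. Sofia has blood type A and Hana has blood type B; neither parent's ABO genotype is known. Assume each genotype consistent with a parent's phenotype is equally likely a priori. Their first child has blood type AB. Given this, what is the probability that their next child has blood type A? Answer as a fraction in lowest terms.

Possible genotypes: Sofia ∈ {I^A I^A, I^A i}; Hana ∈ {I^B I^B, I^B i}.
Weight each parental genotype pair by prior × P(type-AB child):
  I^A I^A × I^B I^B: posterior weight 4/9; P(next child type A) = 0.
  I^A I^A × I^B i: posterior weight 2/9; P(next child type A) = 1/2.
  I^A i × I^B I^B: posterior weight 2/9; P(next child type A) = 0.
  I^A i × I^B i: posterior weight 1/9; P(next child type A) = 1/4.
Weighted sum = 5/36.

5/36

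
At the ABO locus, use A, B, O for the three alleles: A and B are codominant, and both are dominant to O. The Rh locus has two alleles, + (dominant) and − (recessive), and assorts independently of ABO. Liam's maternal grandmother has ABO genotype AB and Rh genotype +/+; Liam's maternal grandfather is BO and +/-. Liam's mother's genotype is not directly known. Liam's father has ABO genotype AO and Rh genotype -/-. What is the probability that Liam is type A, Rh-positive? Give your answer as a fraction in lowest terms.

Liam's mother's ABO genotype from AB × BO: 1/4 AB, 1/4 AO, 1/4 BB, 1/4 BO.
Crossing each possibility with the father AO and summing P(type A): 1/4·1/2 + 1/4·3/4 + 1/4·0 + 1/4·1/4 = 3/8.
Similarly for Rh via the mother's Rh distribution: P(Rh+) = 3/4.
Independent loci: 3/8 × 3/4 = 9/32.

9/32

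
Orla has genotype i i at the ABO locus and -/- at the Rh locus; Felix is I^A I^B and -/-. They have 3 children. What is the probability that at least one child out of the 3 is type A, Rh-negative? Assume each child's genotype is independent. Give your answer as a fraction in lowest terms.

7/8

ABO cross i i × I^A I^B → 1/2 A, 1/2 B.
Rh cross -/- × -/- → 1 Rh-; so P(type A, Rh-negative) = 1/2 × 1 = 1/2 per child.
P(none) = (1/2)^3 = 1/8; P(at least one) = 1 − 1/8 = 7/8.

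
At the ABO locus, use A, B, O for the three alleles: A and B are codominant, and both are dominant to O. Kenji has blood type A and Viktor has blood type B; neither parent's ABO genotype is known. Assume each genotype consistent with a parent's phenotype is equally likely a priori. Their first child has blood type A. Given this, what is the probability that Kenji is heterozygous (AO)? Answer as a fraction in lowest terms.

Possible genotypes: Kenji ∈ {AA, AO}; Viktor ∈ {BB, BO}.
Weight each parental genotype pair by prior × P(type-A child):
  AA × BO: posterior weight 2/3.
  AO × BO: posterior weight 1/3.
Sum the posterior weight over pairs where Kenji is AO: 1/3.

1/3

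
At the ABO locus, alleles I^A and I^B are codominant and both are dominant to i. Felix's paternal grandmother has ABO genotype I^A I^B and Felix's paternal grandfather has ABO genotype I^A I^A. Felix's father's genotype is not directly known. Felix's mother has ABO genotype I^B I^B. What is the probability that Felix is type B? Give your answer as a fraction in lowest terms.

1/4

Felix's father's ABO genotype from I^A I^B × I^A I^A: 1/2 I^A I^A, 1/2 I^A I^B.
Crossing each possibility with the mother I^B I^B and summing P(type B): 1/2·0 + 1/2·1/2 = 1/4.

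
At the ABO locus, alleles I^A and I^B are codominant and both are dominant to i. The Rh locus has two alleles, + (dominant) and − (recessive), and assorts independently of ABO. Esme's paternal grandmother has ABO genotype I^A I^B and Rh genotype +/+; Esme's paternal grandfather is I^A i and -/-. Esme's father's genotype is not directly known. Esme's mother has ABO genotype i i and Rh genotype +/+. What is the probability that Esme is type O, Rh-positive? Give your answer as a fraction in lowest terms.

Esme's father's ABO genotype from I^A I^B × I^A i: 1/4 I^A I^A, 1/4 I^A I^B, 1/4 I^A i, 1/4 I^B i.
Crossing each possibility with the mother i i and summing P(type O): 1/4·0 + 1/4·0 + 1/4·1/2 + 1/4·1/2 = 1/4.
Similarly for Rh via the father's Rh distribution: P(Rh+) = 1.
Independent loci: 1/4 × 1 = 1/4.

1/4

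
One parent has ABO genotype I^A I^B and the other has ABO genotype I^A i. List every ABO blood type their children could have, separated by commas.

Gametes from I^A I^B × I^A i give offspring ABO genotypes I^A I^A, I^A I^B, I^A i, I^B i, i.e. phenotypes A, B, AB.

A, B, AB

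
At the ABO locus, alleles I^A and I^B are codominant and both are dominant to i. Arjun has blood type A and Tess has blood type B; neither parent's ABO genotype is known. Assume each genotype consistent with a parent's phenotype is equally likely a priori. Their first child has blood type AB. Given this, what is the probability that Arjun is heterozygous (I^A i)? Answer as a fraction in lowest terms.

1/3

Possible genotypes: Arjun ∈ {I^A I^A, I^A i}; Tess ∈ {I^B I^B, I^B i}.
Weight each parental genotype pair by prior × P(type-AB child):
  I^A I^A × I^B I^B: posterior weight 4/9.
  I^A I^A × I^B i: posterior weight 2/9.
  I^A i × I^B I^B: posterior weight 2/9.
  I^A i × I^B i: posterior weight 1/9.
Sum the posterior weight over pairs where Arjun is I^A i: 1/3.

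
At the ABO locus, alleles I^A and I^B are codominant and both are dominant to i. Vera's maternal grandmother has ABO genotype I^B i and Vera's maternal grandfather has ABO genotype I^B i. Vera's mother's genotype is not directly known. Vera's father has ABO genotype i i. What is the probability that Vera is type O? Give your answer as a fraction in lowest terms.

1/2

Vera's mother's ABO genotype from I^B i × I^B i: 1/4 I^B I^B, 1/2 I^B i, 1/4 i i.
Crossing each possibility with the father i i and summing P(type O): 1/4·0 + 1/2·1/2 + 1/4·1 = 1/2.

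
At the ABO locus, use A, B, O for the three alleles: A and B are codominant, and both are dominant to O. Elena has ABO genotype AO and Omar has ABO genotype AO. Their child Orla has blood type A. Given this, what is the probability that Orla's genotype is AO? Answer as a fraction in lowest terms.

2/3

Cross AO × AO → 1/4 AA, 1/2 AO, 1/4 OO.
Type-A genotypes among offspring: AA (1/4), AO (1/2); total 3/4.
P(AO | type A) = (1/2) / (3/4) = 2/3.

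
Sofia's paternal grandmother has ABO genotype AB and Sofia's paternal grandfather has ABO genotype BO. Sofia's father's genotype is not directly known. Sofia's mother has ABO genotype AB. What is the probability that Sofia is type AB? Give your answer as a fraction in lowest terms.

Sofia's father's ABO genotype from AB × BO: 1/4 AB, 1/4 AO, 1/4 BB, 1/4 BO.
Crossing each possibility with the mother AB and summing P(type AB): 1/4·1/2 + 1/4·1/4 + 1/4·1/2 + 1/4·1/4 = 3/8.

3/8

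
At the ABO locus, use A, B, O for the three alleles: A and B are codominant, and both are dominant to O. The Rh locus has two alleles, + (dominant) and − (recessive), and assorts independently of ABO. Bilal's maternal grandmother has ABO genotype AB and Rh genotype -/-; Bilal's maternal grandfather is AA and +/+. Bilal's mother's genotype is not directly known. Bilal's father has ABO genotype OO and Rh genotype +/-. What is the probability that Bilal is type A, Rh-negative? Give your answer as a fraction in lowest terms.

3/16

Bilal's mother's ABO genotype from AB × AA: 1/2 AA, 1/2 AB.
Crossing each possibility with the father OO and summing P(type A): 1/2·1 + 1/2·1/2 = 3/4.
Similarly for Rh via the mother's Rh distribution: P(Rh-) = 1/4.
Independent loci: 3/4 × 1/4 = 3/16.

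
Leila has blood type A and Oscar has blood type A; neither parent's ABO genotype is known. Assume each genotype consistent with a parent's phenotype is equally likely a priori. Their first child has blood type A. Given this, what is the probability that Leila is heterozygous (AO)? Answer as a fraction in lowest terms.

7/15

Possible genotypes: Leila ∈ {AA, AO}; Oscar ∈ {AA, AO}.
Weight each parental genotype pair by prior × P(type-A child):
  AA × AA: posterior weight 4/15.
  AA × AO: posterior weight 4/15.
  AO × AA: posterior weight 4/15.
  AO × AO: posterior weight 1/5.
Sum the posterior weight over pairs where Leila is AO: 7/15.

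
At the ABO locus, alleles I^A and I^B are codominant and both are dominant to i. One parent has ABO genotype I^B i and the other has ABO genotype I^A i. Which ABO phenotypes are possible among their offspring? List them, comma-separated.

O, A, B, AB

Gametes from I^B i × I^A i give offspring ABO genotypes I^A I^B, I^A i, I^B i, i i, i.e. phenotypes O, A, B, AB.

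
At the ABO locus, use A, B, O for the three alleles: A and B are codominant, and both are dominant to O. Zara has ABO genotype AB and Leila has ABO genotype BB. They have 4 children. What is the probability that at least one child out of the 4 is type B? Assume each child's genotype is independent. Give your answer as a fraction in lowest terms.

ABO cross AB × BB → 1/2 B, 1/2 AB.
So P(type B) = 1/2 per child.
P(none) = (1/2)^4 = 1/16; P(at least one) = 1 − 1/16 = 15/16.

15/16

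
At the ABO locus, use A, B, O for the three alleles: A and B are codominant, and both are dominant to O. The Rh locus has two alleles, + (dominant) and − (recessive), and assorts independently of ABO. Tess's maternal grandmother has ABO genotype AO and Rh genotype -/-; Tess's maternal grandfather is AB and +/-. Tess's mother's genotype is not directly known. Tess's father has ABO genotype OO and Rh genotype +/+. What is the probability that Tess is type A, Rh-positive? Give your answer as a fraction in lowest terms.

1/2

Tess's mother's ABO genotype from AO × AB: 1/4 AA, 1/4 AB, 1/4 AO, 1/4 BO.
Crossing each possibility with the father OO and summing P(type A): 1/4·1 + 1/4·1/2 + 1/4·1/2 + 1/4·0 = 1/2.
Similarly for Rh via the mother's Rh distribution: P(Rh+) = 1.
Independent loci: 1/2 × 1 = 1/2.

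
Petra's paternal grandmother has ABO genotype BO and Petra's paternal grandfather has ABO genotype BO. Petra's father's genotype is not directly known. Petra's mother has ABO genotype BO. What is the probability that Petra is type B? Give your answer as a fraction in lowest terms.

Petra's father's ABO genotype from BO × BO: 1/4 BB, 1/2 BO, 1/4 OO.
Crossing each possibility with the mother BO and summing P(type B): 1/4·1 + 1/2·3/4 + 1/4·1/2 = 3/4.

3/4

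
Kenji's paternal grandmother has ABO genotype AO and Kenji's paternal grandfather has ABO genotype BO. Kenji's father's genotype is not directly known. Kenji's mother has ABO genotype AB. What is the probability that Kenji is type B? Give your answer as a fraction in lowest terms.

3/8

Kenji's father's ABO genotype from AO × BO: 1/4 AB, 1/4 AO, 1/4 BO, 1/4 OO.
Crossing each possibility with the mother AB and summing P(type B): 1/4·1/4 + 1/4·1/4 + 1/4·1/2 + 1/4·1/2 = 3/8.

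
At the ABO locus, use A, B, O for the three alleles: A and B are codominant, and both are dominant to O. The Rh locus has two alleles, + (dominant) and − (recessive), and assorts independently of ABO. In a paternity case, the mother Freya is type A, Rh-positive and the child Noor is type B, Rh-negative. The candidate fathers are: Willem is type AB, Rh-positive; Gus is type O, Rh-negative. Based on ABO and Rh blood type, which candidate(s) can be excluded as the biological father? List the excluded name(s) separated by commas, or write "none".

Gus

A candidate is excluded only if no genotype consistent with his phenotype could produce a type B, Rh-negative child with a type A, Rh-positive mother.
Gus (type O, Rh-): no genotype consistent with that phenotype can produce a type-B Rh- child with a type-A mother.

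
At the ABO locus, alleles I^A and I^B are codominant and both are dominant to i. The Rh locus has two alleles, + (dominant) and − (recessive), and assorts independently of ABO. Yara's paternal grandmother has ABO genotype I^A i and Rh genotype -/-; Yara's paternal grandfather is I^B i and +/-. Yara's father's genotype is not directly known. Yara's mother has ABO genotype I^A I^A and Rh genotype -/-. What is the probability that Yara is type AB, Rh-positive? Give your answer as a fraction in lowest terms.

1/16

Yara's father's ABO genotype from I^A i × I^B i: 1/4 I^A I^B, 1/4 I^A i, 1/4 I^B i, 1/4 i i.
Crossing each possibility with the mother I^A I^A and summing P(type AB): 1/4·1/2 + 1/4·0 + 1/4·1/2 + 1/4·0 = 1/4.
Similarly for Rh via the father's Rh distribution: P(Rh+) = 1/4.
Independent loci: 1/4 × 1/4 = 1/16.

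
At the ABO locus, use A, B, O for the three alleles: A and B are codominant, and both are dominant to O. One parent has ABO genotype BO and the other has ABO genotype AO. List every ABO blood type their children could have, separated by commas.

Gametes from BO × AO give offspring ABO genotypes AB, AO, BO, OO, i.e. phenotypes O, A, B, AB.

O, A, B, AB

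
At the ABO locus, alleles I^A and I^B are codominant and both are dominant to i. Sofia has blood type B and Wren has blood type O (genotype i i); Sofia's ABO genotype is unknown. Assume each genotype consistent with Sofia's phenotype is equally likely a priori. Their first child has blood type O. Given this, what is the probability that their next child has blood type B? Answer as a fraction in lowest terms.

1/2

Possible genotypes: Sofia ∈ {I^B I^B, I^B i}; Wren ∈ {i i}.
Weight each parental genotype pair by prior × P(type-O child):
  I^B i × i i: posterior weight 1; P(next child type B) = 1/2.
Weighted sum = 1/2.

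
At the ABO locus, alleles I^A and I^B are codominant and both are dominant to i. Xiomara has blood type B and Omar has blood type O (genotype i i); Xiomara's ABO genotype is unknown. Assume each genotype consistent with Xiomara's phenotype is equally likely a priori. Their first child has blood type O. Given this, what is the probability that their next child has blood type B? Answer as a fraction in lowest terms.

1/2

Possible genotypes: Xiomara ∈ {I^B I^B, I^B i}; Omar ∈ {i i}.
Weight each parental genotype pair by prior × P(type-O child):
  I^B i × i i: posterior weight 1; P(next child type B) = 1/2.
Weighted sum = 1/2.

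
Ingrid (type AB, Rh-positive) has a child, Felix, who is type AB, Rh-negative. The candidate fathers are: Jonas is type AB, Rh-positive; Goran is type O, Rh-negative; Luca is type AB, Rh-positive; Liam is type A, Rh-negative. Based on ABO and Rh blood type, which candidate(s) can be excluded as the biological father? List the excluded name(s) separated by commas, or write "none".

Goran

A candidate is excluded only if no genotype consistent with his phenotype could produce a type AB, Rh-negative child with a type AB, Rh-positive mother.
Goran (type O, Rh-): no genotype consistent with that phenotype can produce a type-AB Rh- child with a type-AB mother.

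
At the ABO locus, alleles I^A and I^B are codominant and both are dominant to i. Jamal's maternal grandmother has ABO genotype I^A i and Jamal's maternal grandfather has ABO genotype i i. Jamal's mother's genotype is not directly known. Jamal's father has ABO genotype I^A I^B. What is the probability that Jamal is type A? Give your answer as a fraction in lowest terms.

1/2

Jamal's mother's ABO genotype from I^A i × i i: 1/2 I^A i, 1/2 i i.
Crossing each possibility with the father I^A I^B and summing P(type A): 1/2·1/2 + 1/2·1/2 = 1/2.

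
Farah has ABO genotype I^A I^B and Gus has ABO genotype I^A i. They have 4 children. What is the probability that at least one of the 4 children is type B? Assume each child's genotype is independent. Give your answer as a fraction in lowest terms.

175/256

ABO cross I^A I^B × I^A i → 1/2 A, 1/4 B, 1/4 AB.
So P(type B) = 1/4 per child.
P(none) = (3/4)^4 = 81/256; P(at least one) = 1 − 81/256 = 175/256.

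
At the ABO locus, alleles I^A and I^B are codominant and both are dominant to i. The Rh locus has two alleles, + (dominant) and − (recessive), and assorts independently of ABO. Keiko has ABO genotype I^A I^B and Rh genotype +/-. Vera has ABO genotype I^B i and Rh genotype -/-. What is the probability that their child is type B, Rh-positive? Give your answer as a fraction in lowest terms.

ABO cross I^A I^B × I^B i → offspring phenotypes: 1/4 A, 1/2 B, 1/4 AB.
Rh cross +/- × -/- → 1/2 Rh+, 1/2 Rh-.
Independent loci: P(type B, Rh-positive) = 1/2 × 1/2 = 1/4.

1/4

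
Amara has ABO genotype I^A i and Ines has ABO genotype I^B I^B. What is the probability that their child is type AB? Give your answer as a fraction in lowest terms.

1/2

ABO cross I^A i × I^B I^B → offspring phenotypes: 1/2 B, 1/2 AB.
So P(type AB) = 1/2.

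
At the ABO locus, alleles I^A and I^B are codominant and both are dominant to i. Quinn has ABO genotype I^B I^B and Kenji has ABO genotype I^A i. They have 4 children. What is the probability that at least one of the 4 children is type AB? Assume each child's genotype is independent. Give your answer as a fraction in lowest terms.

15/16

ABO cross I^B I^B × I^A i → 1/2 B, 1/2 AB.
So P(type AB) = 1/2 per child.
P(none) = (1/2)^4 = 1/16; P(at least one) = 1 − 1/16 = 15/16.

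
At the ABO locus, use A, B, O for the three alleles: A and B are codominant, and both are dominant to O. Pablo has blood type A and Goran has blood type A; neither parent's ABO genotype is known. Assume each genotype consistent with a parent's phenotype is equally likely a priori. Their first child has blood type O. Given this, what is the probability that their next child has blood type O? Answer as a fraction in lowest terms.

1/4

Possible genotypes: Pablo ∈ {AA, AO}; Goran ∈ {AA, AO}.
Weight each parental genotype pair by prior × P(type-O child):
  AO × AO: posterior weight 1; P(next child type O) = 1/4.
Weighted sum = 1/4.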